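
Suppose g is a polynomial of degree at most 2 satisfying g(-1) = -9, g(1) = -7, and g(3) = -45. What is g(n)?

Write g(n) = an^2 + bn + c. Substituting each data point gives a linear system:
  a - b + c = -9
  a + b + c = -7
  9a + 3b + c = -45
Solving the system yields a = -5, b = 1, c = -3.
So g(n) = -5n^2 + n - 3.
Check: g(3) = -45. ✓

g(n) = -5n^2 + n - 3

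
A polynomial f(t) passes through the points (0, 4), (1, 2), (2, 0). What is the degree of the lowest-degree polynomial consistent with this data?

Forward differences of the values at t = 0, 1, 2:
  f  : 4  2  0
  Δ  : -2  -2
  Δ^2: 0
The first differences are constant (-2) and nonzero, while all higher differences vanish, so the minimal degree is 1.

1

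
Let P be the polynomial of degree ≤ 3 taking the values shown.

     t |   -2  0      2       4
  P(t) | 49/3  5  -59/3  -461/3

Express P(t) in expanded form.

Write P(t) = at^3 + bt^2 + ct + d. Substituting each data point gives a linear system:
  -8a + 4b - 2c + d = 49/3
  d = 5
  8a + 4b + 2c + d = -59/3
  64a + 16b + 4c + d = -461/3
Solving the system yields a = -2, b = -5/3, c = -1, d = 5.
So P(t) = -2t³ - (5/3)t² - t + 5.
Check: P(2) = -59/3. ✓

P(t) = -2t^3 - (5/3)t^2 - t + 5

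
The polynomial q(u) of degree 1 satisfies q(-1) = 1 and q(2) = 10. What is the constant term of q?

Write q(u) = au + b. Substituting each data point gives a linear system:
  -a + b = 1
  2a + b = 10
Solving the system yields a = 3, b = 4.
So q(u) = 3u + 4.
The constant term is 4.

4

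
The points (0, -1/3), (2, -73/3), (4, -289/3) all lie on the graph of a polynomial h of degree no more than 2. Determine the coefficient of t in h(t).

Write h(t) = at^2 + bt + c. Substituting each data point gives a linear system:
  c = -1/3
  4a + 2b + c = -73/3
  16a + 4b + c = -289/3
Solving the system yields a = -6, b = 0, c = -1/3.
So h(t) = -6t^2 - 1/3.
The coefficient of t is 0.

0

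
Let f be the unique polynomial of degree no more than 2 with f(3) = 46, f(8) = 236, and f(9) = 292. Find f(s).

Using the Lagrange interpolation formula with nodes 3, 8, 9:
  L_0(s) = (s - 8)(s - 9) / 30
  L_1(s) = (s - 3)(s - 9) / -5
  L_2(s) = (s - 3)(s - 8) / 6
Then f(s) = 46·L_0(s) + 236·L_1(s) + 292·L_2(s).
Expanding and collecting terms gives f(s) = 3s² + 5s + 4.
Check: f(9) = 292. ✓

f(s) = 3s^2 + 5s + 4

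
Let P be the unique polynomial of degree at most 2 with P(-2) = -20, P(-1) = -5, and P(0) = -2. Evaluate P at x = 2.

Using the Lagrange interpolation formula with nodes -2, -1, 0:
  L_0(x) = (x + 1)x / 2
  L_1(x) = (x + 2)x / -1
  L_2(x) = (x + 2)(x + 1) / 2
Then P(x) = -20·L_0(x) - 5·L_1(x) - 2·L_2(x).
Expanding and collecting terms gives P(x) = -6x^2 - 3x - 2.
Evaluating at x = 2: P(2) = -32.

-32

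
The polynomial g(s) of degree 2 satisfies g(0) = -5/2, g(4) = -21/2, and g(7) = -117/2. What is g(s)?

g(s) = -2s^2 + 6s - 5/2

Using the Lagrange interpolation formula with nodes 0, 4, 7:
  L_0(s) = (s - 4)(s - 7) / 28
  L_1(s) = s(s - 7) / -12
  L_2(s) = s(s - 4) / 21
Then g(s) = -5/2·L_0(s) - 21/2·L_1(s) - 117/2·L_2(s).
Expanding and collecting terms gives g(s) = -2s^2 + 6s - 5/2.
Check: g(4) = -21/2. ✓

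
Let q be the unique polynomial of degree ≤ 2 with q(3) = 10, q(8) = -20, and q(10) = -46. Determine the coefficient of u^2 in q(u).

Write q(u) = au^2 + bu + c. Substituting each data point gives a linear system:
  9a + 3b + c = 10
  64a + 8b + c = -20
  100a + 10b + c = -46
Solving the system yields a = -1, b = 5, c = 4.
So q(u) = -u^2 + 5u + 4.
The leading coefficient is -1.

-1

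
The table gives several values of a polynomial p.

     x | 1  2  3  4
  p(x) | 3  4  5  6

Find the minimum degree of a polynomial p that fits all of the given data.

1

Forward differences of the values at x = 1, 2, 3, 4:
  p  : 3  4  5  6
  Δ  : 1  1  1
  Δ^2: 0  0
  Δ^3: 0
The first differences are constant (1) and nonzero, while all higher differences vanish, so the minimal degree is 1.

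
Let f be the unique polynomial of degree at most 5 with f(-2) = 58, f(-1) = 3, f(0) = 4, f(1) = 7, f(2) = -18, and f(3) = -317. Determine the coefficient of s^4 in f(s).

Write f(s) = as^5 + bs^4 + cs^3 + ds^2 + es + k. Substituting each data point gives a linear system:
  -32a + 16b - 8c + 4d - 2e + k = 58
  -a + b - c + d - e + k = 3
  k = 4
  a + b + c + d + e + k = 7
  32a + 16b + 8c + 4d + 2e + k = -18
  243a + 81b + 27c + 9d + 3e + k = -317
Solving the system yields a = -2, b = 1, c = 3, d = 0, e = 1, k = 4.
So f(s) = -2s^5 + s^4 + 3s^3 + s + 4.
The coefficient of s^4 is 1.

1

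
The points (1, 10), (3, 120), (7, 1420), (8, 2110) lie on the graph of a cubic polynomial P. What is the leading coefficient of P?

4

Write P(s) = as^3 + bs^2 + cs + d. Substituting each data point gives a linear system:
  a + b + c + d = 10
  27a + 9b + 3c + d = 120
  343a + 49b + 7c + d = 1420
  512a + 64b + 8c + d = 2110
Solving the system yields a = 4, b = 1, c = -1, d = 6.
So P(s) = 4s^3 + s^2 - s + 6.
The leading coefficient is 4.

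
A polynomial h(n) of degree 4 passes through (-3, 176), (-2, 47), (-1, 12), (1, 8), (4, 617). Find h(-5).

1220

Write h(n) = an^4 + bn^3 + cn^2 + dn + e. Substituting each data point gives a linear system:
  81a - 27b + 9c - 3d + e = 176
  16a - 8b + 4c - 2d + e = 47
  a - b + c - d + e = 12
  a + b + c + d + e = 8
  256a + 64b + 16c + 4d + e = 617
Solving the system yields a = 2, b = 1, c = 3, d = -3, e = 5.
So h(n) = 2n⁴ + n³ + 3n² - 3n + 5.
Then h(-5) = 1220.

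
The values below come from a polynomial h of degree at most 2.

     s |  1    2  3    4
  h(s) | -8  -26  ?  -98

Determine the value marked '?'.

-56

The 3 known points determine the degree-2 polynomial uniquely.
Write h(s) = as^2 + bs + c. Substituting each data point gives a linear system:
  a + b + c = -8
  4a + 2b + c = -26
  16a + 4b + c = -98
Solving the system yields a = -6, b = 0, c = -2.
So h(s) = -6s² - 2.
Then h(3) = -56.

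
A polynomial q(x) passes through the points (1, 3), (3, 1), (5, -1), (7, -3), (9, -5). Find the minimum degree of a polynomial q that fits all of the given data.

Forward differences of the values at x = 1, 3, 5, 7, 9:
  q  : 3  1  -1  -3  -5
  Δ  : -2  -2  -2  -2
  Δ^2: 0  0  0
  Δ^3: 0  0
  Δ^4: 0
The first differences are constant (-2) and nonzero, while all higher differences vanish, so the minimal degree is 1.

1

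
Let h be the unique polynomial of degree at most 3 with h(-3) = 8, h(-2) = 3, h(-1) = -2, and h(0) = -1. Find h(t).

Using the Lagrange interpolation formula with nodes -3, -2, -1, 0:
  L_0(t) = (t + 2)(t + 1)t / -6
  L_1(t) = (t + 3)(t + 1)t / 2
  L_2(t) = (t + 3)(t + 2)t / -2
  L_3(t) = (t + 3)(t + 2)(t + 1) / 6
Then h(t) = 8·L_0(t) + 3·L_1(t) - 2·L_2(t) - 1·L_3(t).
Expanding and collecting terms gives h(t) = t^3 + 6t^2 + 6t - 1.
Check: h(-2) = 3. ✓

h(t) = t^3 + 6t^2 + 6t - 1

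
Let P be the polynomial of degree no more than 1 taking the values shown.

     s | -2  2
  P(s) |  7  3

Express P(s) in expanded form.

P(s) = -s + 5

Using the Lagrange interpolation formula with nodes -2, 2:
  L_0(s) = (s - 2) / -4
  L_1(s) = (s + 2) / 4
Then P(s) = 7·L_0(s) + 3·L_1(s).
Expanding and collecting terms gives P(s) = -s + 5.
Check: P(2) = 3. ✓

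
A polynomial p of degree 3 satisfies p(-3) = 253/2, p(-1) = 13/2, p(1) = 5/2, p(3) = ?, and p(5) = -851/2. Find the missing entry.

On equispaced nodes a degree-3 polynomial has vanishing fourth forward difference, so
  p(-3) - 4·p(-1) + 6·p(1) - 4·p(3) + p(5) = 0.
Substituting the known values and solving for p(3):
  -4·p(3) = 310
  p(3) = -155/2.

-155/2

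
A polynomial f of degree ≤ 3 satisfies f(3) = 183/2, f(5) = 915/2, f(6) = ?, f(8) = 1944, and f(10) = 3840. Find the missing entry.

The 4 known points determine the degree-3 polynomial uniquely.
Write f(u) = au^3 + bu^2 + cu + d. Substituting each data point gives a linear system:
  27a + 9b + 3c + d = 183/2
  125a + 25b + 5c + d = 915/2
  512a + 64b + 8c + d = 1944
  1000a + 100b + 10c + d = 3840
Solving the system yields a = 4, b = -3/2, c = -1, d = 0.
So f(u) = 4u³ - (3/2)u² - u.
Then f(6) = 804.

804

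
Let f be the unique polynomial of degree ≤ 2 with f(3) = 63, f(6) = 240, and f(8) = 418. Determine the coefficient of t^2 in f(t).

Write f(t) = at^2 + bt + c. Substituting each data point gives a linear system:
  9a + 3b + c = 63
  36a + 6b + c = 240
  64a + 8b + c = 418
Solving the system yields a = 6, b = 5, c = -6.
So f(t) = 6t^2 + 5t - 6.
The leading coefficient is 6.

6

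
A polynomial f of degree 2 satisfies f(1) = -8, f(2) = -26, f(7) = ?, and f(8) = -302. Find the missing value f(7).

-236

The 3 known points determine the degree-2 polynomial uniquely.
Write f(n) = an^2 + bn + c. Substituting each data point gives a linear system:
  a + b + c = -8
  4a + 2b + c = -26
  64a + 8b + c = -302
Solving the system yields a = -4, b = -6, c = 2.
So f(n) = -4n^2 - 6n + 2.
Then f(7) = -236.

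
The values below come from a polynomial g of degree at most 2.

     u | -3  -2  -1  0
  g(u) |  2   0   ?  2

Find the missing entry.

The 3 known points determine the degree-2 polynomial uniquely.
Write g(u) = au^2 + bu + c. Substituting each data point gives a linear system:
  9a - 3b + c = 2
  4a - 2b + c = 0
  c = 2
Solving the system yields a = 1, b = 3, c = 2.
So g(u) = u² + 3u + 2.
Then g(-1) = 0.

0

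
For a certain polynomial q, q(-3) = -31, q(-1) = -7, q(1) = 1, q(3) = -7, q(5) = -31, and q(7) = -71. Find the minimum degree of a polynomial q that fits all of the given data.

2

Forward differences of the values at n = -3, -1, 1, 3, 5, 7:
  q  : -31  -7  1  -7  -31  -71
  Δ  : 24  8  -8  -24  -40
  Δ^2: -16  -16  -16  -16
  Δ^3: 0  0  0
  Δ^4: 0  0
  Δ^5: 0
The second differences are constant (-16) and nonzero, while all higher differences vanish, so the minimal degree is 2.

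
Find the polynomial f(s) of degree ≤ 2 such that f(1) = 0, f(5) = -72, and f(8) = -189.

Write f(s) = as^2 + bs + c. Substituting each data point gives a linear system:
  a + b + c = 0
  25a + 5b + c = -72
  64a + 8b + c = -189
Solving the system yields a = -3, b = 0, c = 3.
So f(s) = -3s^2 + 3.
Check: f(5) = -72. ✓

f(s) = -3s^2 + 3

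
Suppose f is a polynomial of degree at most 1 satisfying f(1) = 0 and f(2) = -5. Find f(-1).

Using the Lagrange interpolation formula with nodes 1, 2:
  L_0(x) = (x - 2) / -1
  L_1(x) = (x - 1) / 1
Then f(x) = 0·L_0(x) - 5·L_1(x).
Expanding and collecting terms gives f(x) = -5x + 5.
Evaluating at x = -1: f(-1) = 10.

10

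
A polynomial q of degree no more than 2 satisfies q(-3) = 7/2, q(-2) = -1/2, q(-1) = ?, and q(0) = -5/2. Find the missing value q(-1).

The 3 known points determine the degree-2 polynomial uniquely.
Write q(t) = at^2 + bt + c. Substituting each data point gives a linear system:
  9a - 3b + c = 7/2
  4a - 2b + c = -1/2
  c = -5/2
Solving the system yields a = 1, b = 1, c = -5/2.
So q(t) = t^2 + t - 5/2.
Then q(-1) = -5/2.

-5/2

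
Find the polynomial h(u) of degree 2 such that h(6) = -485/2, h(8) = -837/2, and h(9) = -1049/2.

Write h(u) = au^2 + bu + c. Substituting each data point gives a linear system:
  36a + 6b + c = -485/2
  64a + 8b + c = -837/2
  81a + 9b + c = -1049/2
Solving the system yields a = -6, b = -4, c = -5/2.
So h(u) = -6u^2 - 4u - 5/2.
Check: h(6) = -485/2. ✓

h(u) = -6u^2 - 4u - 5/2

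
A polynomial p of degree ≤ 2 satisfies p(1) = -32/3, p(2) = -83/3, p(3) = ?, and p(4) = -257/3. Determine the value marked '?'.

The 3 known points determine the degree-2 polynomial uniquely.
Write p(n) = an^2 + bn + c. Substituting each data point gives a linear system:
  a + b + c = -32/3
  4a + 2b + c = -83/3
  16a + 4b + c = -257/3
Solving the system yields a = -4, b = -5, c = -5/3.
So p(n) = -4n² - 5n - 5/3.
Then p(3) = -158/3.

-158/3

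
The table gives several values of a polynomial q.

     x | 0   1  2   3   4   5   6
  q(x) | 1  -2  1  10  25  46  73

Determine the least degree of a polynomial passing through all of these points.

Forward differences of the values at x = 0, 1, 2, 3, 4, 5, 6:
  q  : 1  -2  1  10  25  46  73
  Δ  : -3  3  9  15  21  27
  Δ^2: 6  6  6  6  6
  Δ^3: 0  0  0  0
  Δ^4: 0  0  0
  Δ^5: 0  0
  Δ^6: 0
The second differences are constant (6) and nonzero, while all higher differences vanish, so the minimal degree is 2.

2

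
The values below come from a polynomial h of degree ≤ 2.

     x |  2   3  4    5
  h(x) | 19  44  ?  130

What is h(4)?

81

On equispaced nodes a degree-2 polynomial has vanishing third forward difference, so
  - h(2) + 3·h(3) - 3·h(4) + h(5) = 0.
Substituting the known values and solving for h(4):
  -3·h(4) = -243
  h(4) = 81.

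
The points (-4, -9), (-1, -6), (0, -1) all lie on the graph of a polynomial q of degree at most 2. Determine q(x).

Write q(x) = ax^2 + bx + c. Substituting each data point gives a linear system:
  16a - 4b + c = -9
  a - b + c = -6
  c = -1
Solving the system yields a = 1, b = 6, c = -1.
So q(x) = x^2 + 6x - 1.
Check: q(-1) = -6. ✓

q(x) = x^2 + 6x - 1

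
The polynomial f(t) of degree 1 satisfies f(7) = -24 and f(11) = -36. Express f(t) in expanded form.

f(t) = -3t - 3

Using the Lagrange interpolation formula with nodes 7, 11:
  L_0(t) = (t - 11) / -4
  L_1(t) = (t - 7) / 4
Then f(t) = -24·L_0(t) - 36·L_1(t).
Expanding and collecting terms gives f(t) = -3t - 3.
Check: f(11) = -36. ✓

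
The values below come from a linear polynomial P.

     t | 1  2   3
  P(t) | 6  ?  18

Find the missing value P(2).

The 2 known points determine the degree-1 polynomial uniquely.
Write P(t) = at + b. Substituting each data point gives a linear system:
  a + b = 6
  3a + b = 18
Solving the system yields a = 6, b = 0.
So P(t) = 6t.
Then P(2) = 12.

12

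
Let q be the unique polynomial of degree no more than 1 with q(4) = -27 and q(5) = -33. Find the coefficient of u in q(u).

-6

Write q(u) = au + b. Substituting each data point gives a linear system:
  4a + b = -27
  5a + b = -33
Solving the system yields a = -6, b = -3.
So q(u) = -6u - 3.
The leading coefficient is -6.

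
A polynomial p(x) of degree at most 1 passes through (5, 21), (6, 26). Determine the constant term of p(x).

-4

Write p(x) = ax + b. Substituting each data point gives a linear system:
  5a + b = 21
  6a + b = 26
Solving the system yields a = 5, b = -4.
So p(x) = 5x - 4.
The constant term is -4.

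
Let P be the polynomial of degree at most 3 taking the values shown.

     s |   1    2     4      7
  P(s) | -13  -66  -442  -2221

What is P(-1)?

Using the Lagrange interpolation formula with nodes 1, 2, 4, 7:
  L_0(s) = (s - 2)(s - 4)(s - 7) / -18
  L_1(s) = (s - 1)(s - 4)(s - 7) / 10
  L_2(s) = (s - 1)(s - 2)(s - 7) / -18
  L_3(s) = (s - 1)(s - 2)(s - 4) / 90
Then P(s) = -13·L_0(s) - 66·L_1(s) - 442·L_2(s) - 2221·L_3(s).
Expanding and collecting terms gives P(s) = -6s³ - 3s² - 2s - 2.
Evaluating at s = -1: P(-1) = 3.

3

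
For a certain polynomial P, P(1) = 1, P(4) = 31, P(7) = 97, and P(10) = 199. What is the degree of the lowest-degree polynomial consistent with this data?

Forward differences of the values at x = 1, 4, 7, 10:
  P  : 1  31  97  199
  Δ  : 30  66  102
  Δ^2: 36  36
  Δ^3: 0
The second differences are constant (36) and nonzero, while all higher differences vanish, so the minimal degree is 2.

2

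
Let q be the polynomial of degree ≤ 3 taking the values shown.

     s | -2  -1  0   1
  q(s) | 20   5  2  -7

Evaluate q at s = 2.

Write q(s) = as^3 + bs^2 + cs + d. Substituting each data point gives a linear system:
  -8a + 4b - 2c + d = 20
  -a + b - c + d = 5
  d = 2
  a + b + c + d = -7
Solving the system yields a = -3, b = -3, c = -3, d = 2.
So q(s) = -3s^3 - 3s^2 - 3s + 2.
Then q(2) = -40.

-40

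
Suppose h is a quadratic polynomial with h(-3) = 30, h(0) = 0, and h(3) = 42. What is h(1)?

Write h(s) = as^2 + bs + c. Substituting each data point gives a linear system:
  9a - 3b + c = 30
  c = 0
  9a + 3b + c = 42
Solving the system yields a = 4, b = 2, c = 0.
So h(s) = 4s^2 + 2s.
Then h(1) = 6.

6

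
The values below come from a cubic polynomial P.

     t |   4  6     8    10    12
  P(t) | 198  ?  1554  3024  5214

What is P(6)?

660

On equispaced nodes a degree-3 polynomial has vanishing fourth forward difference, so
  P(4) - 4·P(6) + 6·P(8) - 4·P(10) + P(12) = 0.
Substituting the known values and solving for P(6):
  -4·P(6) = -2640
  P(6) = 660.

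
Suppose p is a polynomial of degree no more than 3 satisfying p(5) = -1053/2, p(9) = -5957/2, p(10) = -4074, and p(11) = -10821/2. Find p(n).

p(n) = -4n^3 - (1/2)n^2 - 2n - 4

Using the Lagrange interpolation formula with nodes 5, 9, 10, 11:
  L_0(n) = (n - 9)(n - 10)(n - 11) / -120
  L_1(n) = (n - 5)(n - 10)(n - 11) / 8
  L_2(n) = (n - 5)(n - 9)(n - 11) / -5
  L_3(n) = (n - 5)(n - 9)(n - 10) / 12
Then p(n) = -1053/2·L_0(n) - 5957/2·L_1(n) - 4074·L_2(n) - 10821/2·L_3(n).
Expanding and collecting terms gives p(n) = -4n^3 - (1/2)n^2 - 2n - 4.
Check: p(11) = -10821/2. ✓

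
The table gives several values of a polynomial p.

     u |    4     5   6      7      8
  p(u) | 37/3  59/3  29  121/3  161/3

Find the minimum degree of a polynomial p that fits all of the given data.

Forward differences of the values at u = 4, 5, 6, 7, 8:
  p  : 37/3  59/3  29  121/3  161/3
  Δ  : 22/3  28/3  34/3  40/3
  Δ^2: 2  2  2
  Δ^3: 0  0
  Δ^4: 0
The second differences are constant (2) and nonzero, while all higher differences vanish, so the minimal degree is 2.

2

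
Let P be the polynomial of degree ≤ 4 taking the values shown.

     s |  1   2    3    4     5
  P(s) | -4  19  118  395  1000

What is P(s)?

Write P(s) = as^4 + bs^3 + cs^2 + ds + e. Substituting each data point gives a linear system:
  a + b + c + d + e = -4
  16a + 8b + 4c + 2d + e = 19
  81a + 27b + 9c + 3d + e = 118
  256a + 64b + 16c + 4d + e = 395
  625a + 125b + 25c + 5d + e = 1000
Solving the system yields a = 2, b = -3, c = 6, d = -4, e = -5.
So P(s) = 2s⁴ - 3s³ + 6s² - 4s - 5.
Check: P(1) = -4. ✓

P(s) = 2s^4 - 3s^3 + 6s^2 - 4s - 5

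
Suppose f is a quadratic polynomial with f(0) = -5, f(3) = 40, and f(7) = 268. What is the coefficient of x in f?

-3

Write f(x) = ax^2 + bx + c. Substituting each data point gives a linear system:
  c = -5
  9a + 3b + c = 40
  49a + 7b + c = 268
Solving the system yields a = 6, b = -3, c = -5.
So f(x) = 6x^2 - 3x - 5.
The coefficient of x is -3.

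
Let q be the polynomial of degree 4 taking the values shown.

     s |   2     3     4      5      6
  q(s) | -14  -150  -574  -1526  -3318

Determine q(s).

Using the Lagrange interpolation formula with nodes 2, 3, 4, 5, 6:
  L_0(s) = (s - 3)(s - 4)(s - 5)(s - 6) / 24
  L_1(s) = (s - 2)(s - 4)(s - 5)(s - 6) / -6
  L_2(s) = (s - 2)(s - 3)(s - 5)(s - 6) / 4
  L_3(s) = (s - 2)(s - 3)(s - 4)(s - 6) / -6
  L_4(s) = (s - 2)(s - 3)(s - 4)(s - 5) / 24
Then q(s) = -14·L_0(s) - 150·L_1(s) - 574·L_2(s) - 1526·L_3(s) - 3318·L_4(s).
Expanding and collecting terms gives q(s) = -3s⁴ + 2s³ + 3s² + 6s - 6.
Check: q(4) = -574. ✓

q(s) = -3s^4 + 2s^3 + 3s^2 + 6s - 6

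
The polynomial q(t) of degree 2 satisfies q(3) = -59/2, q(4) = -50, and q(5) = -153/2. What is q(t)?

q(t) = -3t^2 + (1/2)t - 4

Using the Lagrange interpolation formula with nodes 3, 4, 5:
  L_0(t) = (t - 4)(t - 5) / 2
  L_1(t) = (t - 3)(t - 5) / -1
  L_2(t) = (t - 3)(t - 4) / 2
Then q(t) = -59/2·L_0(t) - 50·L_1(t) - 153/2·L_2(t).
Expanding and collecting terms gives q(t) = -3t^2 + (1/2)t - 4.
Check: q(5) = -153/2. ✓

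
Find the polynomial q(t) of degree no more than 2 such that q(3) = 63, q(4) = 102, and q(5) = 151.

q(t) = 5t^2 + 4t + 6

Using the Lagrange interpolation formula with nodes 3, 4, 5:
  L_0(t) = (t - 4)(t - 5) / 2
  L_1(t) = (t - 3)(t - 5) / -1
  L_2(t) = (t - 3)(t - 4) / 2
Then q(t) = 63·L_0(t) + 102·L_1(t) + 151·L_2(t).
Expanding and collecting terms gives q(t) = 5t^2 + 4t + 6.
Check: q(5) = 151. ✓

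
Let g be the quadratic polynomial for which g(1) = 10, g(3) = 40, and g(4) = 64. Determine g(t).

g(t) = 3t^2 + 3t + 4

Using the Lagrange interpolation formula with nodes 1, 3, 4:
  L_0(t) = (t - 3)(t - 4) / 6
  L_1(t) = (t - 1)(t - 4) / -2
  L_2(t) = (t - 1)(t - 3) / 3
Then g(t) = 10·L_0(t) + 40·L_1(t) + 64·L_2(t).
Expanding and collecting terms gives g(t) = 3t² + 3t + 4.
Check: g(1) = 10. ✓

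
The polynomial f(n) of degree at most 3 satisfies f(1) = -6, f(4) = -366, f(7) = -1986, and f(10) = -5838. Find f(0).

2

Forward differences of the values at n = 1, 4, 7, 10:
  f  : -6  -366  -1986  -5838
  Δ  : -360  -1620  -3852
  Δ^2: -1260  -2232
  Δ^3: -972
The third differences are constant, confirming degree 3.
Interpolating (Newton forward form) and evaluating at n = 0 gives f(0) = 2.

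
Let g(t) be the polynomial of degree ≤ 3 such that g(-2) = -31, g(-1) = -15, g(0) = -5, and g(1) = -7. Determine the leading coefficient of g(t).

-1

Write g(t) = at^3 + bt^2 + ct + d. Substituting each data point gives a linear system:
  -8a + 4b - 2c + d = -31
  -a + b - c + d = -15
  d = -5
  a + b + c + d = -7
Solving the system yields a = -1, b = -6, c = 5, d = -5.
So g(t) = -t^3 - 6t^2 + 5t - 5.
The leading coefficient is -1.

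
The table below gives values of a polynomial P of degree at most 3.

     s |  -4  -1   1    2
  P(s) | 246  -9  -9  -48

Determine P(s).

Using the Lagrange interpolation formula with nodes -4, -1, 1, 2:
  L_0(s) = (s + 1)(s - 1)(s - 2) / -90
  L_1(s) = (s + 4)(s - 1)(s - 2) / 18
  L_2(s) = (s + 4)(s + 1)(s - 2) / -10
  L_3(s) = (s + 4)(s + 1)(s - 1) / 18
Then P(s) = 246·L_0(s) - 9·L_1(s) - 9·L_2(s) - 48·L_3(s).
Expanding and collecting terms gives P(s) = -5s^3 - 3s^2 + 5s - 6.
Check: P(2) = -48. ✓

P(s) = -5s^3 - 3s^2 + 5s - 6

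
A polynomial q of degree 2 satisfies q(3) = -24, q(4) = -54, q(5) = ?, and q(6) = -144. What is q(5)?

-94

The 3 known points determine the degree-2 polynomial uniquely.
Write q(u) = au^2 + bu + c. Substituting each data point gives a linear system:
  9a + 3b + c = -24
  16a + 4b + c = -54
  36a + 6b + c = -144
Solving the system yields a = -5, b = 5, c = 6.
So q(u) = -5u² + 5u + 6.
Then q(5) = -94.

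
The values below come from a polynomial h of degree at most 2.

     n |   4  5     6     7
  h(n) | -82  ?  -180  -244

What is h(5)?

On equispaced nodes a degree-2 polynomial has vanishing third forward difference, so
  - h(4) + 3·h(5) - 3·h(6) + h(7) = 0.
Substituting the known values and solving for h(5):
  3·h(5) = -378
  h(5) = -126.

-126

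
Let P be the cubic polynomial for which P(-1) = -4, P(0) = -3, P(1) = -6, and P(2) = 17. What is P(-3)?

Forward differences of the values at s = -1, 0, 1, 2:
  P  : -4  -3  -6  17
  Δ  : 1  -3  23
  Δ^2: -4  26
  Δ^3: 30
The third differences are constant, confirming degree 3.
Interpolating (Newton forward form) and evaluating at s = -3 gives P(-3) = -138.

-138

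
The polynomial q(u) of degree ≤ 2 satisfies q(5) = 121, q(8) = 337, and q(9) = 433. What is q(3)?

Write q(u) = au^2 + bu + c. Substituting each data point gives a linear system:
  25a + 5b + c = 121
  64a + 8b + c = 337
  81a + 9b + c = 433
Solving the system yields a = 6, b = -6, c = 1.
So q(u) = 6u² - 6u + 1.
Then q(3) = 37.

37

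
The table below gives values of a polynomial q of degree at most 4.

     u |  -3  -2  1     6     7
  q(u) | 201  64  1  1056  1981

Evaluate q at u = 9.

Write q(u) = au^4 + bu^3 + cu^2 + du + e. Substituting each data point gives a linear system:
  81a - 27b + 9c - 3d + e = 201
  16a - 8b + 4c - 2d + e = 64
  a + b + c + d + e = 1
  1296a + 216b + 36c + 6d + e = 1056
  2401a + 343b + 49c + 7d + e = 1981
Solving the system yields a = 1, b = -2, c = 6, d = -4, e = 0.
So q(u) = u⁴ - 2u³ + 6u² - 4u.
Then q(9) = 5553.

5553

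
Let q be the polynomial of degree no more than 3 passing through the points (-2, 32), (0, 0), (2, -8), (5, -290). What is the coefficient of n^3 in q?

-3

Write q(n) = an^3 + bn^2 + cn + d. Substituting each data point gives a linear system:
  -8a + 4b - 2c + d = 32
  d = 0
  8a + 4b + 2c + d = -8
  125a + 25b + 5c + d = -290
Solving the system yields a = -3, b = 3, c = 2, d = 0.
So q(n) = -3n^3 + 3n^2 + 2n.
The leading coefficient is -3.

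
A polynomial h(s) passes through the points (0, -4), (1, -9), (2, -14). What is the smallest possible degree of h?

Forward differences of the values at s = 0, 1, 2:
  h  : -4  -9  -14
  Δ  : -5  -5
  Δ^2: 0
The first differences are constant (-5) and nonzero, while all higher differences vanish, so the minimal degree is 1.

1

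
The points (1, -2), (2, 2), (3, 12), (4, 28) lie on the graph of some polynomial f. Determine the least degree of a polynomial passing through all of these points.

Forward differences of the values at n = 1, 2, 3, 4:
  f  : -2  2  12  28
  Δ  : 4  10  16
  Δ^2: 6  6
  Δ^3: 0
The second differences are constant (6) and nonzero, while all higher differences vanish, so the minimal degree is 2.

2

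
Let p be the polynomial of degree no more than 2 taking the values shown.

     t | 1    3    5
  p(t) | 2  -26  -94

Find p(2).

-7

Using the Lagrange interpolation formula with nodes 1, 3, 5:
  L_0(t) = (t - 3)(t - 5) / 8
  L_1(t) = (t - 1)(t - 5) / -4
  L_2(t) = (t - 1)(t - 3) / 8
Then p(t) = 2·L_0(t) - 26·L_1(t) - 94·L_2(t).
Expanding and collecting terms gives p(t) = -5t^2 + 6t + 1.
Evaluating at t = 2: p(2) = -7.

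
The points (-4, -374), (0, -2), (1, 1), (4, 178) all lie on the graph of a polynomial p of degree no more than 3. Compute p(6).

676

Write p(t) = at^3 + bt^2 + ct + d. Substituting each data point gives a linear system:
  -64a + 16b - 4c + d = -374
  d = -2
  a + b + c + d = 1
  64a + 16b + 4c + d = 178
Solving the system yields a = 4, b = -6, c = 5, d = -2.
So p(t) = 4t^3 - 6t^2 + 5t - 2.
Then p(6) = 676.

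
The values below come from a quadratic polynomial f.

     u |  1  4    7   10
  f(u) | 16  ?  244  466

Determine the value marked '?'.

94

On equispaced nodes a degree-2 polynomial has vanishing third forward difference, so
  - f(1) + 3·f(4) - 3·f(7) + f(10) = 0.
Substituting the known values and solving for f(4):
  3·f(4) = 282
  f(4) = 94.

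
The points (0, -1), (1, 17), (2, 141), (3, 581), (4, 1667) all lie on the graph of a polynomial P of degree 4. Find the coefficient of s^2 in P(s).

Write P(s) = as^4 + bs^3 + cs^2 + ds + e. Substituting each data point gives a linear system:
  e = -1
  a + b + c + d + e = 17
  16a + 8b + 4c + 2d + e = 141
  81a + 27b + 9c + 3d + e = 581
  256a + 64b + 16c + 4d + e = 1667
Solving the system yields a = 5, b = 5, c = 3, d = 5, e = -1.
So P(s) = 5s^4 + 5s^3 + 3s^2 + 5s - 1.
The coefficient of s^2 is 3.

3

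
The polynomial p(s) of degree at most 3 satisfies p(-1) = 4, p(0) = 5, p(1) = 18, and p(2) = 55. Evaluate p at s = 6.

Using the Lagrange interpolation formula with nodes -1, 0, 1, 2:
  L_0(s) = s(s - 1)(s - 2) / -6
  L_1(s) = (s + 1)(s - 1)(s - 2) / 2
  L_2(s) = (s + 1)s(s - 2) / -2
  L_3(s) = (s + 1)s(s - 1) / 6
Then p(s) = 4·L_0(s) + 5·L_1(s) + 18·L_2(s) + 55·L_3(s).
Expanding and collecting terms gives p(s) = 2s^3 + 6s^2 + 5s + 5.
Evaluating at s = 6: p(6) = 683.

683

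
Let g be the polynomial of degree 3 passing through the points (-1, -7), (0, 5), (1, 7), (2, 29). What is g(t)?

Using the Lagrange interpolation formula with nodes -1, 0, 1, 2:
  L_0(t) = t(t - 1)(t - 2) / -6
  L_1(t) = (t + 1)(t - 1)(t - 2) / 2
  L_2(t) = (t + 1)t(t - 2) / -2
  L_3(t) = (t + 1)t(t - 1) / 6
Then g(t) = -7·L_0(t) + 5·L_1(t) + 7·L_2(t) + 29·L_3(t).
Expanding and collecting terms gives g(t) = 5t³ - 5t² + 2t + 5.
Check: g(1) = 7. ✓

g(t) = 5t^3 - 5t^2 + 2t + 5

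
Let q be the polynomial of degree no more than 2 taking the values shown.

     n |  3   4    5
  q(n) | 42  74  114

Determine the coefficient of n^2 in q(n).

4

Write q(n) = an^2 + bn + c. Substituting each data point gives a linear system:
  9a + 3b + c = 42
  16a + 4b + c = 74
  25a + 5b + c = 114
Solving the system yields a = 4, b = 4, c = -6.
So q(n) = 4n² + 4n - 6.
The leading coefficient is 4.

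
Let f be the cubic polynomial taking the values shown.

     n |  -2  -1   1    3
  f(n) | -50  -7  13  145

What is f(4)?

328

Write f(n) = an^3 + bn^2 + cn + d. Substituting each data point gives a linear system:
  -8a + 4b - 2c + d = -50
  -a + b - c + d = -7
  a + b + c + d = 13
  27a + 9b + 3c + d = 145
Solving the system yields a = 5, b = -1, c = 5, d = 4.
So f(n) = 5n^3 - n^2 + 5n + 4.
Then f(4) = 328.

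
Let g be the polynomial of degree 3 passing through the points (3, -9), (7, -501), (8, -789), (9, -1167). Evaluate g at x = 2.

Write g(x) = ax^3 + bx^2 + cx + d. Substituting each data point gives a linear system:
  27a + 9b + 3c + d = -9
  343a + 49b + 7c + d = -501
  512a + 64b + 8c + d = -789
  729a + 81b + 9c + d = -1167
Solving the system yields a = -2, b = 3, c = 5, d = 3.
So g(x) = -2x^3 + 3x^2 + 5x + 3.
Then g(2) = 9.

9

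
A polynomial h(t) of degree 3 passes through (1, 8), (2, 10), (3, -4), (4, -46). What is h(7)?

-460

Using the Lagrange interpolation formula with nodes 1, 2, 3, 4:
  L_0(t) = (t - 2)(t - 3)(t - 4) / -6
  L_1(t) = (t - 1)(t - 3)(t - 4) / 2
  L_2(t) = (t - 1)(t - 2)(t - 4) / -2
  L_3(t) = (t - 1)(t - 2)(t - 3) / 6
Then h(t) = 8·L_0(t) + 10·L_1(t) - 4·L_2(t) - 46·L_3(t).
Expanding and collecting terms gives h(t) = -2t^3 + 4t^2 + 4t + 2.
Evaluating at t = 7: h(7) = -460.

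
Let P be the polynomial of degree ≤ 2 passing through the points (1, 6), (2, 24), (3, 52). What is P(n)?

P(n) = 5n^2 + 3n - 2

Using the Lagrange interpolation formula with nodes 1, 2, 3:
  L_0(n) = (n - 2)(n - 3) / 2
  L_1(n) = (n - 1)(n - 3) / -1
  L_2(n) = (n - 1)(n - 2) / 2
Then P(n) = 6·L_0(n) + 24·L_1(n) + 52·L_2(n).
Expanding and collecting terms gives P(n) = 5n^2 + 3n - 2.
Check: P(2) = 24. ✓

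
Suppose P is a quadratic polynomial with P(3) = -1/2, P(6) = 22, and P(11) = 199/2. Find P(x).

P(x) = x^2 - (3/2)x - 5

Write P(x) = ax^2 + bx + c. Substituting each data point gives a linear system:
  9a + 3b + c = -1/2
  36a + 6b + c = 22
  121a + 11b + c = 199/2
Solving the system yields a = 1, b = -3/2, c = -5.
So P(x) = x^2 - (3/2)x - 5.
Check: P(3) = -1/2. ✓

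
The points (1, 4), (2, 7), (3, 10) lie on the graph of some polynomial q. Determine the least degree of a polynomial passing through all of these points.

1

Forward differences of the values at u = 1, 2, 3:
  q  : 4  7  10
  Δ  : 3  3
  Δ^2: 0
The first differences are constant (3) and nonzero, while all higher differences vanish, so the minimal degree is 1.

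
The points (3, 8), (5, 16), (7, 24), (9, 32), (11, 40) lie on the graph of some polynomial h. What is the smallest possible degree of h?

Forward differences of the values at n = 3, 5, 7, 9, 11:
  h  : 8  16  24  32  40
  Δ  : 8  8  8  8
  Δ^2: 0  0  0
  Δ^3: 0  0
  Δ^4: 0
The first differences are constant (8) and nonzero, while all higher differences vanish, so the minimal degree is 1.

1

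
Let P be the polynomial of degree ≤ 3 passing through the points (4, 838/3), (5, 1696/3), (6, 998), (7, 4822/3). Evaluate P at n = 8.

Write P(n) = an^3 + bn^2 + cn + d. Substituting each data point gives a linear system:
  64a + 16b + 4c + d = 838/3
  125a + 25b + 5c + d = 1696/3
  216a + 36b + 6c + d = 998
  343a + 49b + 7c + d = 4822/3
Solving the system yields a = 5, b = -5/3, c = -4, d = 2.
So P(n) = 5n^3 - (5/3)n^2 - 4n + 2.
Then P(8) = 7270/3.

7270/3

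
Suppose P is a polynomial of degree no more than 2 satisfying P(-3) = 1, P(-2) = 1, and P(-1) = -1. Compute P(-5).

-5

Forward differences of the values at t = -3, -2, -1:
  P  : 1  1  -1
  Δ  : 0  -2
  Δ^2: -2
The second differences are constant, confirming degree 2.
Interpolating (Newton forward form) and evaluating at t = -5 gives P(-5) = -5.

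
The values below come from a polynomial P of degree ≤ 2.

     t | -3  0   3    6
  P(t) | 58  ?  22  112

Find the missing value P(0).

4

On equispaced nodes a degree-2 polynomial has vanishing third forward difference, so
  - P(-3) + 3·P(0) - 3·P(3) + P(6) = 0.
Substituting the known values and solving for P(0):
  3·P(0) = 12
  P(0) = 4.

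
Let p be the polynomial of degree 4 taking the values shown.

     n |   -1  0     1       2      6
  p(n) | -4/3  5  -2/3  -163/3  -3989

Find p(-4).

Write p(n) = an^4 + bn^3 + cn^2 + dn + e. Substituting each data point gives a linear system:
  a - b + c - d + e = -4/3
  e = 5
  a + b + c + d + e = -2/3
  16a + 8b + 4c + 2d + e = -163/3
  1296a + 216b + 36c + 6d + e = -3989
Solving the system yields a = -3, b = 0, c = -3, d = 1/3, e = 5.
So p(n) = -3n^4 - 3n^2 + (1/3)n + 5.
Then p(-4) = -2437/3.

-2437/3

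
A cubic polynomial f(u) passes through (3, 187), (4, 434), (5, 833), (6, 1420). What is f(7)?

2231

Using the Lagrange interpolation formula with nodes 3, 4, 5, 6:
  L_0(u) = (u - 4)(u - 5)(u - 6) / -6
  L_1(u) = (u - 3)(u - 5)(u - 6) / 2
  L_2(u) = (u - 3)(u - 4)(u - 6) / -2
  L_3(u) = (u - 3)(u - 4)(u - 5) / 6
Then f(u) = 187·L_0(u) + 434·L_1(u) + 833·L_2(u) + 1420·L_3(u).
Expanding and collecting terms gives f(u) = 6u³ + 4u² - 3u - 2.
Evaluating at u = 7: f(7) = 2231.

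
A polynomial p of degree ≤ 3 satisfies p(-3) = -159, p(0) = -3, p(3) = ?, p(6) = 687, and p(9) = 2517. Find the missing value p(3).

The 4 known points determine the degree-3 polynomial uniquely.
Write p(u) = au^3 + bu^2 + cu + d. Substituting each data point gives a linear system:
  -27a + 9b - 3c + d = -159
  d = -3
  216a + 36b + 6c + d = 687
  729a + 81b + 9c + d = 2517
Solving the system yields a = 4, b = -5, c = 1, d = -3.
So p(u) = 4u³ - 5u² + u - 3.
Then p(3) = 63.

63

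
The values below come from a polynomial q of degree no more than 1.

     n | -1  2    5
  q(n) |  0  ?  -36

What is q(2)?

-18

On equispaced nodes a degree-1 polynomial has vanishing second forward difference, so
  q(-1) - 2·q(2) + q(5) = 0.
Substituting the known values and solving for q(2):
  -2·q(2) = 36
  q(2) = -18.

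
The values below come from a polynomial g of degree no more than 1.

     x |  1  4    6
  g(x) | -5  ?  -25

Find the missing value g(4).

-17

The 2 known points determine the degree-1 polynomial uniquely.
Write g(x) = ax + b. Substituting each data point gives a linear system:
  a + b = -5
  6a + b = -25
Solving the system yields a = -4, b = -1.
So g(x) = -4x - 1.
Then g(4) = -17.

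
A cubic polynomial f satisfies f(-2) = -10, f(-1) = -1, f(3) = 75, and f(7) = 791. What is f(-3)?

Using the Lagrange interpolation formula with nodes -2, -1, 3, 7:
  L_0(t) = (t + 1)(t - 3)(t - 7) / -45
  L_1(t) = (t + 2)(t - 3)(t - 7) / 32
  L_2(t) = (t + 2)(t + 1)(t - 7) / -80
  L_3(t) = (t + 2)(t + 1)(t - 3) / 288
Then f(t) = -10·L_0(t) - 1·L_1(t) + 75·L_2(t) + 791·L_3(t).
Expanding and collecting terms gives f(t) = 2t^3 + 2t^2 + t.
Evaluating at t = -3: f(-3) = -39.

-39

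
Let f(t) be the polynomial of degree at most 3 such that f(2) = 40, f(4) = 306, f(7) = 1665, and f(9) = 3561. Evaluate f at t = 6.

Using the Lagrange interpolation formula with nodes 2, 4, 7, 9:
  L_0(t) = (t - 4)(t - 7)(t - 9) / -70
  L_1(t) = (t - 2)(t - 7)(t - 9) / 30
  L_2(t) = (t - 2)(t - 4)(t - 9) / -30
  L_3(t) = (t - 2)(t - 4)(t - 7) / 70
Then f(t) = 40·L_0(t) + 306·L_1(t) + 1665·L_2(t) + 3561·L_3(t).
Expanding and collecting terms gives f(t) = 5t^3 - t^2 - t + 6.
Evaluating at t = 6: f(6) = 1044.

1044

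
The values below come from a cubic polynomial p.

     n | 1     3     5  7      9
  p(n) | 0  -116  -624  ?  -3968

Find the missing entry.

-1812

On equispaced nodes a degree-3 polynomial has vanishing fourth forward difference, so
  p(1) - 4·p(3) + 6·p(5) - 4·p(7) + p(9) = 0.
Substituting the known values and solving for p(7):
  -4·p(7) = 7248
  p(7) = -1812.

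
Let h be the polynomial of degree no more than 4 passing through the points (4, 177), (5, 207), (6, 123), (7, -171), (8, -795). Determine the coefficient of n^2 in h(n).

Write h(n) = an^4 + bn^3 + cn^2 + dn + e. Substituting each data point gives a linear system:
  256a + 64b + 16c + 4d + e = 177
  625a + 125b + 25c + 5d + e = 207
  1296a + 216b + 36c + 6d + e = 123
  2401a + 343b + 49c + 7d + e = -171
  4096a + 512b + 64c + 8d + e = -795
Solving the system yields a = -1, b = 6, c = 4, d = -3, e = -3.
So h(n) = -n⁴ + 6n³ + 4n² - 3n - 3.
The coefficient of n^2 is 4.

4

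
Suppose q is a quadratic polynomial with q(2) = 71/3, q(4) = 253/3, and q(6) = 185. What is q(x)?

q(x) = 5x^2 + (1/3)x + 3

Write q(x) = ax^2 + bx + c. Substituting each data point gives a linear system:
  4a + 2b + c = 71/3
  16a + 4b + c = 253/3
  36a + 6b + c = 185
Solving the system yields a = 5, b = 1/3, c = 3.
So q(x) = 5x^2 + (1/3)x + 3.
Check: q(6) = 185. ✓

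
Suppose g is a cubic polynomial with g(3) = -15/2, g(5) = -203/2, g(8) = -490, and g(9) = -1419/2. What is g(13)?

Write g(x) = ax^3 + bx^2 + cx + d. Substituting each data point gives a linear system:
  27a + 9b + 3c + d = -15/2
  125a + 25b + 5c + d = -203/2
  512a + 64b + 8c + d = -490
  729a + 81b + 9c + d = -1419/2
Solving the system yields a = -1, b = -1/2, c = 6, d = 6.
So g(x) = -x^3 - (1/2)x^2 + 6x + 6.
Then g(13) = -4395/2.

-4395/2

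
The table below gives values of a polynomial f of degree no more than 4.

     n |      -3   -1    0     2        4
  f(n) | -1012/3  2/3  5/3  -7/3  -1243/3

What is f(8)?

Write f(n) = an^4 + bn^3 + cn^2 + dn + e. Substituting each data point gives a linear system:
  81a - 27b + 9c - 3d + e = -1012/3
  a - b + c - d + e = 2/3
  e = 5/3
  16a + 8b + 4c + 2d + e = -7/3
  256a + 64b + 16c + 4d + e = -1243/3
Solving the system yields a = -3, b = 5, c = 3, d = -4, e = 5/3.
So f(n) = -3n^4 + 5n^3 + 3n^2 - 4n + 5/3.
Then f(8) = -28699/3.

-28699/3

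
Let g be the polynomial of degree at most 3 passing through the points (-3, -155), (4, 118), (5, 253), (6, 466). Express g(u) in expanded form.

g(u) = 3u^3 - 6u^2 + 6u - 2

Using the Lagrange interpolation formula with nodes -3, 4, 5, 6:
  L_0(u) = (u - 4)(u - 5)(u - 6) / -504
  L_1(u) = (u + 3)(u - 5)(u - 6) / 14
  L_2(u) = (u + 3)(u - 4)(u - 6) / -8
  L_3(u) = (u + 3)(u - 4)(u - 5) / 18
Then g(u) = -155·L_0(u) + 118·L_1(u) + 253·L_2(u) + 466·L_3(u).
Expanding and collecting terms gives g(u) = 3u^3 - 6u^2 + 6u - 2.
Check: g(4) = 118. ✓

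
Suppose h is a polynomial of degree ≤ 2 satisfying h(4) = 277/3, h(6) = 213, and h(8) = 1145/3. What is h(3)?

50

Write h(n) = an^2 + bn + c. Substituting each data point gives a linear system:
  16a + 4b + c = 277/3
  36a + 6b + c = 213
  64a + 8b + c = 1145/3
Solving the system yields a = 6, b = 1/3, c = -5.
So h(n) = 6n^2 + (1/3)n - 5.
Then h(3) = 50.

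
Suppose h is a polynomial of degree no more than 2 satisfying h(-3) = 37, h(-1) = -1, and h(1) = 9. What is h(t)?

Write h(t) = at^2 + bt + c. Substituting each data point gives a linear system:
  9a - 3b + c = 37
  a - b + c = -1
  a + b + c = 9
Solving the system yields a = 6, b = 5, c = -2.
So h(t) = 6t^2 + 5t - 2.
Check: h(1) = 9. ✓

h(t) = 6t^2 + 5t - 2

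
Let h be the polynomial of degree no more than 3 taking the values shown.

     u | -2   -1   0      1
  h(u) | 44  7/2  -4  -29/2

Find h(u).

Write h(u) = au^3 + bu^2 + cu + d. Substituting each data point gives a linear system:
  -8a + 4b - 2c + d = 44
  -a + b - c + d = 7/2
  d = -4
  a + b + c + d = -29/2
Solving the system yields a = -6, b = -3/2, c = -3, d = -4.
So h(u) = -6u^3 - (3/2)u^2 - 3u - 4.
Check: h(-1) = 7/2. ✓

h(u) = -6u^3 - (3/2)u^2 - 3u - 4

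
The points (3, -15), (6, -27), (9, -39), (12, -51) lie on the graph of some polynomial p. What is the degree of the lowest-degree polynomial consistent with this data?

1

Forward differences of the values at u = 3, 6, 9, 12:
  p  : -15  -27  -39  -51
  Δ  : -12  -12  -12
  Δ^2: 0  0
  Δ^3: 0
The first differences are constant (-12) and nonzero, while all higher differences vanish, so the minimal degree is 1.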